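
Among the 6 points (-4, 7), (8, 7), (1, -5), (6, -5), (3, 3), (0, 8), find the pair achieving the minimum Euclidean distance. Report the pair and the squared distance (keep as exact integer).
Pair = ((-4, 7), (0, 8)); squared distance = 17

Compute all C(6, 2) = 15 pairwise squared distances (x_i − x_j)² + (y_i − y_j)². The minimum is 17, attained by the pair ((-4, 7), (0, 8)).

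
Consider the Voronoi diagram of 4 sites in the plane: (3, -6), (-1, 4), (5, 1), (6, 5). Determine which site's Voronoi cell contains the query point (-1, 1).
Nearest site = (-1, 4)

The Voronoi cell of site s contains exactly those query points closer to s than to any other site. Compute squared distances from q = (-1, 1) to each site:
  (-1 − -1)² + (4 − 1)² = 9
  (5 − -1)² + (1 − 1)² = 36
  (3 − -1)² + (-6 − 1)² = 65
  (6 − -1)² + (5 − 1)² = 65
Minimum is attained by (-1, 4), so q lies in its Voronoi cell.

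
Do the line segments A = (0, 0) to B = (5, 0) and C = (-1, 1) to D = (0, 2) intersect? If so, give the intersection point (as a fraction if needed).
No (intersection of containing lines falls outside at least one segment)

Parametrize and solve: t = -2/5, s = -1. At least one of these is outside [0, 1], so the segments do not intersect.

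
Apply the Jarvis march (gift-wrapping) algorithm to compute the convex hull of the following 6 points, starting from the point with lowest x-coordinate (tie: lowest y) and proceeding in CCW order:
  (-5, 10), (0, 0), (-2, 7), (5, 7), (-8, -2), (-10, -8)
Hull (CCW) = [(-10, -8), (0, 0), (5, 7), (-5, 10)]

Jarvis march: at each step, from the current hull vertex p, select the next vertex q as the point such that every other point lies strictly to the left of (or on) the directed line p → q. (Equivalently: for every other point r, the cross product (q − p) × (r − p) ≥ 0.)
Starting point (lowest x, tie lowest y): (-10, -8). Wrap until returning to start. Resulting hull: (-10, -8), (0, 0), (5, 7), (-5, 10).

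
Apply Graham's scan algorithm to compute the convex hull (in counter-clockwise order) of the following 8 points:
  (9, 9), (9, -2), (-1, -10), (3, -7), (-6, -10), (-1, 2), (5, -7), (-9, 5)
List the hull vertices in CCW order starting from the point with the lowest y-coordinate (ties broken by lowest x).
Hull (CCW) = [(-6, -10), (-1, -10), (5, -7), (9, -2), (9, 9), (-9, 5)]

Graham scan procedure:
  1. Find the pivot p₀ = point with lowest y (tie → lowest x): (-6, -10).
  2. Sort the remaining points by polar angle around p₀.
  3. Walk through sorted points, maintaining a stack; pop the top while the last three entries make a non-left turn (cross product ≤ 0).
  4. Final stack is the convex hull in CCW order: (-6, -10), (-1, -10), (5, -7), (9, -2), (9, 9), (-9, 5).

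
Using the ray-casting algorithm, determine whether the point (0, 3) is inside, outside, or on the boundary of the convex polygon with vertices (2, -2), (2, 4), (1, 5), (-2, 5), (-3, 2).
The point (0, 3) lies strictly inside the polygon

Cast a horizontal ray to the right from the query point and count how many polygon edges it crosses (each edge strictly once or zero times, handled with the usual half-open convention). 
Parity of crossings → odd ⇒ inside.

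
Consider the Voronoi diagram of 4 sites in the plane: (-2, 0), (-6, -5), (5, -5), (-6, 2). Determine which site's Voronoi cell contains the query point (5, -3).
Nearest site = (5, -5)

The Voronoi cell of site s contains exactly those query points closer to s than to any other site. Compute squared distances from q = (5, -3) to each site:
  (5 − 5)² + (-5 − -3)² = 4
  (-2 − 5)² + (0 − -3)² = 58
  (-6 − 5)² + (-5 − -3)² = 125
  (-6 − 5)² + (2 − -3)² = 146
Minimum is attained by (5, -5), so q lies in its Voronoi cell.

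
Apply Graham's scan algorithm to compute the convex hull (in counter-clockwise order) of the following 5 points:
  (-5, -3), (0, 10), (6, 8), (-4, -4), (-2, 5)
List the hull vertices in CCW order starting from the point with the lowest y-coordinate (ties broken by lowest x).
Hull (CCW) = [(-4, -4), (6, 8), (0, 10), (-2, 5), (-5, -3)]

Graham scan procedure:
  1. Find the pivot p₀ = point with lowest y (tie → lowest x): (-4, -4).
  2. Sort the remaining points by polar angle around p₀.
  3. Walk through sorted points, maintaining a stack; pop the top while the last three entries make a non-left turn (cross product ≤ 0).
  4. Final stack is the convex hull in CCW order: (-4, -4), (6, 8), (0, 10), (-2, 5), (-5, -3).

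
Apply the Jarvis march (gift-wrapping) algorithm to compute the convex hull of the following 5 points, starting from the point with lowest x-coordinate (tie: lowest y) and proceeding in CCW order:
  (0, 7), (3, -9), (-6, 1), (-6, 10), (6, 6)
Hull (CCW) = [(-6, 1), (3, -9), (6, 6), (-6, 10)]

Jarvis march: at each step, from the current hull vertex p, select the next vertex q as the point such that every other point lies strictly to the left of (or on) the directed line p → q. (Equivalently: for every other point r, the cross product (q − p) × (r − p) ≥ 0.)
Starting point (lowest x, tie lowest y): (-6, 1). Wrap until returning to start. Resulting hull: (-6, 1), (3, -9), (6, 6), (-6, 10).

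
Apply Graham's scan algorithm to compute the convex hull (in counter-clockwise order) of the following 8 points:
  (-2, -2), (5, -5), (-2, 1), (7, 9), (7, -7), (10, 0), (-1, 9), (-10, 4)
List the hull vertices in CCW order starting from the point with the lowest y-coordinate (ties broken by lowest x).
Hull (CCW) = [(7, -7), (10, 0), (7, 9), (-1, 9), (-10, 4), (-2, -2)]

Graham scan procedure:
  1. Find the pivot p₀ = point with lowest y (tie → lowest x): (7, -7).
  2. Sort the remaining points by polar angle around p₀.
  3. Walk through sorted points, maintaining a stack; pop the top while the last three entries make a non-left turn (cross product ≤ 0).
  4. Final stack is the convex hull in CCW order: (7, -7), (10, 0), (7, 9), (-1, 9), (-10, 4), (-2, -2).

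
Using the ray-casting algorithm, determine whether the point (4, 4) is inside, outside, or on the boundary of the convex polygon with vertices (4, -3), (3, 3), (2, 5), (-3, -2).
The point (4, 4) lies strictly outside the polygon

Cast a horizontal ray to the right from the query point and count how many polygon edges it crosses (each edge strictly once or zero times, handled with the usual half-open convention). 
Parity of crossings → even ⇒ outside.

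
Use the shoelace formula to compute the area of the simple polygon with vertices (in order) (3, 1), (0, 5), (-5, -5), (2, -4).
Area = 42

Shoelace formula: Area = (1/2) |Σ_i (x_i · y_{i+1} − x_{i+1} · y_i)| (indices mod n). Compute each cross term:
  (3)(5) − (0)(1) = 15
  (0)(-5) − (-5)(5) = 25
  (-5)(-4) − (2)(-5) = 30
  (2)(1) − (3)(-4) = 14
Sum = 84, so (signed) Area = 84/2 = 42, |Area| = 42.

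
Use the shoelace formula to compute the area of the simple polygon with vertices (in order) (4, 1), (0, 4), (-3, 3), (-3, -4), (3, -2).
Area = 39

Shoelace formula: Area = (1/2) |Σ_i (x_i · y_{i+1} − x_{i+1} · y_i)| (indices mod n). Compute each cross term:
  (4)(4) − (0)(1) = 16
  (0)(3) − (-3)(4) = 12
  (-3)(-4) − (-3)(3) = 21
  (-3)(-2) − (3)(-4) = 18
  (3)(1) − (4)(-2) = 11
Sum = 78, so (signed) Area = 78/2 = 39, |Area| = 39.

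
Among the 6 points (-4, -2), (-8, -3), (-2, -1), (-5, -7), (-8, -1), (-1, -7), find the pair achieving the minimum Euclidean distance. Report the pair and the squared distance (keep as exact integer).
Pair = ((-8, -3), (-8, -1)); squared distance = 4

Compute all C(6, 2) = 15 pairwise squared distances (x_i − x_j)² + (y_i − y_j)². The minimum is 4, attained by the pair ((-8, -3), (-8, -1)).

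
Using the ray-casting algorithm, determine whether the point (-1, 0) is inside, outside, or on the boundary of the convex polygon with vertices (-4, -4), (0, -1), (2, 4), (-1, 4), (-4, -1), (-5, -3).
The point (-1, 0) lies strictly inside the polygon

Cast a horizontal ray to the right from the query point and count how many polygon edges it crosses (each edge strictly once or zero times, handled with the usual half-open convention). 
Parity of crossings → odd ⇒ inside.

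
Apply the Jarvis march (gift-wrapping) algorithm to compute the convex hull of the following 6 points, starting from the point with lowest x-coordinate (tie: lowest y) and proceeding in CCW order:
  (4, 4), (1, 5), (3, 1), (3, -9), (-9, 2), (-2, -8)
Hull (CCW) = [(-9, 2), (-2, -8), (3, -9), (4, 4), (1, 5)]

Jarvis march: at each step, from the current hull vertex p, select the next vertex q as the point such that every other point lies strictly to the left of (or on) the directed line p → q. (Equivalently: for every other point r, the cross product (q − p) × (r − p) ≥ 0.)
Starting point (lowest x, tie lowest y): (-9, 2). Wrap until returning to start. Resulting hull: (-9, 2), (-2, -8), (3, -9), (4, 4), (1, 5).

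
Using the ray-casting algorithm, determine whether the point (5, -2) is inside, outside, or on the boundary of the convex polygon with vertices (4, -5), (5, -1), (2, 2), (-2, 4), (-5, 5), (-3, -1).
The point (5, -2) lies strictly outside the polygon

Cast a horizontal ray to the right from the query point and count how many polygon edges it crosses (each edge strictly once or zero times, handled with the usual half-open convention). 
Parity of crossings → even ⇒ outside.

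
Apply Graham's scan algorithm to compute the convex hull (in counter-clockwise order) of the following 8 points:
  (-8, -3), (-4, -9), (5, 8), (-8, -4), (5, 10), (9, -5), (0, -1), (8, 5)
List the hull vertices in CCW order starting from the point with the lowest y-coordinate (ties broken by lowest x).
Hull (CCW) = [(-4, -9), (9, -5), (8, 5), (5, 10), (-8, -3), (-8, -4)]

Graham scan procedure:
  1. Find the pivot p₀ = point with lowest y (tie → lowest x): (-4, -9).
  2. Sort the remaining points by polar angle around p₀.
  3. Walk through sorted points, maintaining a stack; pop the top while the last three entries make a non-left turn (cross product ≤ 0).
  4. Final stack is the convex hull in CCW order: (-4, -9), (9, -5), (8, 5), (5, 10), (-8, -3), (-8, -4).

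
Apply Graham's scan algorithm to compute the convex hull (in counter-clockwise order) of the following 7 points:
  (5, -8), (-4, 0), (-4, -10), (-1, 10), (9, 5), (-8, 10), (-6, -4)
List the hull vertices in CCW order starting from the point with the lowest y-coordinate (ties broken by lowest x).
Hull (CCW) = [(-4, -10), (5, -8), (9, 5), (-1, 10), (-8, 10), (-6, -4)]

Graham scan procedure:
  1. Find the pivot p₀ = point with lowest y (tie → lowest x): (-4, -10).
  2. Sort the remaining points by polar angle around p₀.
  3. Walk through sorted points, maintaining a stack; pop the top while the last three entries make a non-left turn (cross product ≤ 0).
  4. Final stack is the convex hull in CCW order: (-4, -10), (5, -8), (9, 5), (-1, 10), (-8, 10), (-6, -4).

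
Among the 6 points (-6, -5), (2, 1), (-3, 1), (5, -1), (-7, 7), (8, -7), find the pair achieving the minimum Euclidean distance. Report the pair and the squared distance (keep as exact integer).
Pair = ((2, 1), (5, -1)); squared distance = 13

Compute all C(6, 2) = 15 pairwise squared distances (x_i − x_j)² + (y_i − y_j)². The minimum is 13, attained by the pair ((2, 1), (5, -1)).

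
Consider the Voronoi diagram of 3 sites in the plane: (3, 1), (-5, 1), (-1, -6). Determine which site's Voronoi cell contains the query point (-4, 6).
Nearest site = (-5, 1)

The Voronoi cell of site s contains exactly those query points closer to s than to any other site. Compute squared distances from q = (-4, 6) to each site:
  (-5 − -4)² + (1 − 6)² = 26
  (3 − -4)² + (1 − 6)² = 74
  (-1 − -4)² + (-6 − 6)² = 153
Minimum is attained by (-5, 1), so q lies in its Voronoi cell.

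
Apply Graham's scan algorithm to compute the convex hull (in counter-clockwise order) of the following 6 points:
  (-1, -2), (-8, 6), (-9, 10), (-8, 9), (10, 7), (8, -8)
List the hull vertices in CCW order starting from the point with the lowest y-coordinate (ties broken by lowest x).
Hull (CCW) = [(8, -8), (10, 7), (-9, 10), (-8, 6), (-1, -2)]

Graham scan procedure:
  1. Find the pivot p₀ = point with lowest y (tie → lowest x): (8, -8).
  2. Sort the remaining points by polar angle around p₀.
  3. Walk through sorted points, maintaining a stack; pop the top while the last three entries make a non-left turn (cross product ≤ 0).
  4. Final stack is the convex hull in CCW order: (8, -8), (10, 7), (-9, 10), (-8, 6), (-1, -2).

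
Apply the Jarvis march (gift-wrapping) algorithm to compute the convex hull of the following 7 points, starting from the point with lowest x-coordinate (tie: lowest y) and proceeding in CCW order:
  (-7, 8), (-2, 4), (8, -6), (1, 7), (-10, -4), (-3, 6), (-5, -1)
Hull (CCW) = [(-10, -4), (8, -6), (1, 7), (-7, 8)]

Jarvis march: at each step, from the current hull vertex p, select the next vertex q as the point such that every other point lies strictly to the left of (or on) the directed line p → q. (Equivalently: for every other point r, the cross product (q − p) × (r − p) ≥ 0.)
Starting point (lowest x, tie lowest y): (-10, -4). Wrap until returning to start. Resulting hull: (-10, -4), (8, -6), (1, 7), (-7, 8).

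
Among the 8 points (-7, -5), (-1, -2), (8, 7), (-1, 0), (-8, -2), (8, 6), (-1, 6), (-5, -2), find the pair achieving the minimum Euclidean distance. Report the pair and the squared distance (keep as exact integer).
Pair = ((8, 7), (8, 6)); squared distance = 1

Compute all C(8, 2) = 28 pairwise squared distances (x_i − x_j)² + (y_i − y_j)². The minimum is 1, attained by the pair ((8, 7), (8, 6)).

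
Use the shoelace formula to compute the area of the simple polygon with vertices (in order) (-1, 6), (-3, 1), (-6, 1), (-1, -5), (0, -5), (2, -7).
Area = 71/2

Shoelace formula: Area = (1/2) |Σ_i (x_i · y_{i+1} − x_{i+1} · y_i)| (indices mod n). Compute each cross term:
  (-1)(1) − (-3)(6) = 17
  (-3)(1) − (-6)(1) = 3
  (-6)(-5) − (-1)(1) = 31
  (-1)(-5) − (0)(-5) = 5
  (0)(-7) − (2)(-5) = 10
  (2)(6) − (-1)(-7) = 5
Sum = 71, so (signed) Area = 71/2 = 71/2, |Area| = 71/2.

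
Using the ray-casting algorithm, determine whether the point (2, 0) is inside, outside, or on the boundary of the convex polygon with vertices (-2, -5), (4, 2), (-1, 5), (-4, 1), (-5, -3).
The point (2, 0) lies strictly inside the polygon

Cast a horizontal ray to the right from the query point and count how many polygon edges it crosses (each edge strictly once or zero times, handled with the usual half-open convention). 
Parity of crossings → odd ⇒ inside.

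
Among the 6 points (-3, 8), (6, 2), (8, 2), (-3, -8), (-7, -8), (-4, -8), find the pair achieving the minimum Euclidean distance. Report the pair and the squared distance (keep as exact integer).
Pair = ((-3, -8), (-4, -8)); squared distance = 1

Compute all C(6, 2) = 15 pairwise squared distances (x_i − x_j)² + (y_i − y_j)². The minimum is 1, attained by the pair ((-3, -8), (-4, -8)).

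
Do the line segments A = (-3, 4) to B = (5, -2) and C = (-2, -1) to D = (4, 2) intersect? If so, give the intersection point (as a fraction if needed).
Yes; intersection at (7/5, 7/10) (t = 11/20 on AB, s = 17/30 on CD)

Parametrize AB as A + t(B − A) = (-3 + 8 t, 4 + -6 t) and CD as C + s(D − C) = (-2 + 6 s, -1 + 3 s). Solve the linear system for (t, s). Determinant = -60 ≠ 0, so a unique intersection of the containing lines exists. Solution: t = 11/20, s = 17/30 — both in [0, 1], so the segments cross. Intersection point: (7/5, 7/10).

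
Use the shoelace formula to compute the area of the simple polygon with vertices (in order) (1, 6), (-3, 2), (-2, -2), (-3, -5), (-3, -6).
Area = 25/2

Shoelace formula: Area = (1/2) |Σ_i (x_i · y_{i+1} − x_{i+1} · y_i)| (indices mod n). Compute each cross term:
  (1)(2) − (-3)(6) = 20
  (-3)(-2) − (-2)(2) = 10
  (-2)(-5) − (-3)(-2) = 4
  (-3)(-6) − (-3)(-5) = 3
  (-3)(6) − (1)(-6) = -12
Sum = 25, so (signed) Area = 25/2 = 25/2, |Area| = 25/2.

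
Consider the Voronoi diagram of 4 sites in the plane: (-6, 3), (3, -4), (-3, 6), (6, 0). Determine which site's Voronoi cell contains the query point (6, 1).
Nearest site = (6, 0)

The Voronoi cell of site s contains exactly those query points closer to s than to any other site. Compute squared distances from q = (6, 1) to each site:
  (6 − 6)² + (0 − 1)² = 1
  (3 − 6)² + (-4 − 1)² = 34
  (-3 − 6)² + (6 − 1)² = 106
  (-6 − 6)² + (3 − 1)² = 148
Minimum is attained by (6, 0), so q lies in its Voronoi cell.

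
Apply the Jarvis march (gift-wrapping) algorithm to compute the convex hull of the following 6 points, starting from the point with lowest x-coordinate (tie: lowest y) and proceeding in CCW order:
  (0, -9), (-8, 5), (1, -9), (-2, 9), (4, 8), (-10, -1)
Hull (CCW) = [(-10, -1), (0, -9), (1, -9), (4, 8), (-2, 9), (-8, 5)]

Jarvis march: at each step, from the current hull vertex p, select the next vertex q as the point such that every other point lies strictly to the left of (or on) the directed line p → q. (Equivalently: for every other point r, the cross product (q − p) × (r − p) ≥ 0.)
Starting point (lowest x, tie lowest y): (-10, -1). Wrap until returning to start. Resulting hull: (-10, -1), (0, -9), (1, -9), (4, 8), (-2, 9), (-8, 5).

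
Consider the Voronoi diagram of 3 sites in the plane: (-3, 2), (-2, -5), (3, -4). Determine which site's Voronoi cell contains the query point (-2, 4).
Nearest site = (-3, 2)

The Voronoi cell of site s contains exactly those query points closer to s than to any other site. Compute squared distances from q = (-2, 4) to each site:
  (-3 − -2)² + (2 − 4)² = 5
  (-2 − -2)² + (-5 − 4)² = 81
  (3 − -2)² + (-4 − 4)² = 89
Minimum is attained by (-3, 2), so q lies in its Voronoi cell.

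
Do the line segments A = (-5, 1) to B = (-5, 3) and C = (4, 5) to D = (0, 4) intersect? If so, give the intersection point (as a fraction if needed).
No (intersection of containing lines falls outside at least one segment)

Parametrize and solve: t = 7/8, s = 9/4. At least one of these is outside [0, 1], so the segments do not intersect.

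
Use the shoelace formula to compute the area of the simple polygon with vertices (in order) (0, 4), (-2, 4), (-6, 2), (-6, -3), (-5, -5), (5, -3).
Area = 133/2

Shoelace formula: Area = (1/2) |Σ_i (x_i · y_{i+1} − x_{i+1} · y_i)| (indices mod n). Compute each cross term:
  (0)(4) − (-2)(4) = 8
  (-2)(2) − (-6)(4) = 20
  (-6)(-3) − (-6)(2) = 30
  (-6)(-5) − (-5)(-3) = 15
  (-5)(-3) − (5)(-5) = 40
  (5)(4) − (0)(-3) = 20
Sum = 133, so (signed) Area = 133/2 = 133/2, |Area| = 133/2.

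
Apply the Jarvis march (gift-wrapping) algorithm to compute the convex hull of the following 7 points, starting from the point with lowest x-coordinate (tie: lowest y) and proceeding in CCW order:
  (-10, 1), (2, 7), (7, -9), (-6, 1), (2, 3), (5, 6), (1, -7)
Hull (CCW) = [(-10, 1), (1, -7), (7, -9), (5, 6), (2, 7)]

Jarvis march: at each step, from the current hull vertex p, select the next vertex q as the point such that every other point lies strictly to the left of (or on) the directed line p → q. (Equivalently: for every other point r, the cross product (q − p) × (r − p) ≥ 0.)
Starting point (lowest x, tie lowest y): (-10, 1). Wrap until returning to start. Resulting hull: (-10, 1), (1, -7), (7, -9), (5, 6), (2, 7).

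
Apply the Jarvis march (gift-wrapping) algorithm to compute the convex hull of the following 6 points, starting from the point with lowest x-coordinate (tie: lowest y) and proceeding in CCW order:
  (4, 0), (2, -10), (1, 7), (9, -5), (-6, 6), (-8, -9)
Hull (CCW) = [(-8, -9), (2, -10), (9, -5), (1, 7), (-6, 6)]

Jarvis march: at each step, from the current hull vertex p, select the next vertex q as the point such that every other point lies strictly to the left of (or on) the directed line p → q. (Equivalently: for every other point r, the cross product (q − p) × (r − p) ≥ 0.)
Starting point (lowest x, tie lowest y): (-8, -9). Wrap until returning to start. Resulting hull: (-8, -9), (2, -10), (9, -5), (1, 7), (-6, 6).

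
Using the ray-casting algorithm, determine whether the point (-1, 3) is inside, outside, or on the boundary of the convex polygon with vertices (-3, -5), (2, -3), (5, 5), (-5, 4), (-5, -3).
The point (-1, 3) lies strictly inside the polygon

Cast a horizontal ray to the right from the query point and count how many polygon edges it crosses (each edge strictly once or zero times, handled with the usual half-open convention). 
Parity of crossings → odd ⇒ inside.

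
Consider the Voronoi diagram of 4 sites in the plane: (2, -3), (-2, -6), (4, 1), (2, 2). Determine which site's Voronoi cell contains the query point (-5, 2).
Nearest site = (2, 2)

The Voronoi cell of site s contains exactly those query points closer to s than to any other site. Compute squared distances from q = (-5, 2) to each site:
  (2 − -5)² + (2 − 2)² = 49
  (-2 − -5)² + (-6 − 2)² = 73
  (2 − -5)² + (-3 − 2)² = 74
  (4 − -5)² + (1 − 2)² = 82
Minimum is attained by (2, 2), so q lies in its Voronoi cell.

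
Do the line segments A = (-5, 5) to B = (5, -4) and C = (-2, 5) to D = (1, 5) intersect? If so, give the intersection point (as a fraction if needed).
No (intersection of containing lines falls outside at least one segment)

Parametrize and solve: t = 0, s = -1. At least one of these is outside [0, 1], so the segments do not intersect.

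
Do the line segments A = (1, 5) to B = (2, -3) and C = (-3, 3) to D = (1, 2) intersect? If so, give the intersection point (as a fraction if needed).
No (intersection of containing lines falls outside at least one segment)

Parametrize and solve: t = 12/31, s = 34/31. At least one of these is outside [0, 1], so the segments do not intersect.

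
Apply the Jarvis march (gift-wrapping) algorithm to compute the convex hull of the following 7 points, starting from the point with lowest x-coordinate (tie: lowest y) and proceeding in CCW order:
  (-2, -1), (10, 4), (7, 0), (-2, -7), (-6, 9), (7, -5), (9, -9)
Hull (CCW) = [(-6, 9), (-2, -7), (9, -9), (10, 4)]

Jarvis march: at each step, from the current hull vertex p, select the next vertex q as the point such that every other point lies strictly to the left of (or on) the directed line p → q. (Equivalently: for every other point r, the cross product (q − p) × (r − p) ≥ 0.)
Starting point (lowest x, tie lowest y): (-6, 9). Wrap until returning to start. Resulting hull: (-6, 9), (-2, -7), (9, -9), (10, 4).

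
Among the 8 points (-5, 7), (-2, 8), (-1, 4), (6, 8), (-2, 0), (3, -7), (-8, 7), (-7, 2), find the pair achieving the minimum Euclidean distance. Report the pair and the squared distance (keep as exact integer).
Pair = ((-5, 7), (-8, 7)); squared distance = 9

Compute all C(8, 2) = 28 pairwise squared distances (x_i − x_j)² + (y_i − y_j)². The minimum is 9, attained by the pair ((-5, 7), (-8, 7)).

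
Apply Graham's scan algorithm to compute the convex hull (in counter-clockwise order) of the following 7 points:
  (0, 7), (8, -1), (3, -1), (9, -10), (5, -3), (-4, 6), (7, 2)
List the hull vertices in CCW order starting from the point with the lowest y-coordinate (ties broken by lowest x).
Hull (CCW) = [(9, -10), (8, -1), (7, 2), (0, 7), (-4, 6)]

Graham scan procedure:
  1. Find the pivot p₀ = point with lowest y (tie → lowest x): (9, -10).
  2. Sort the remaining points by polar angle around p₀.
  3. Walk through sorted points, maintaining a stack; pop the top while the last three entries make a non-left turn (cross product ≤ 0).
  4. Final stack is the convex hull in CCW order: (9, -10), (8, -1), (7, 2), (0, 7), (-4, 6).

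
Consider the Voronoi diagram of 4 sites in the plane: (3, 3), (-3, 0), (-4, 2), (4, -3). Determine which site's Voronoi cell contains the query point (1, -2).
Nearest site = (4, -3)

The Voronoi cell of site s contains exactly those query points closer to s than to any other site. Compute squared distances from q = (1, -2) to each site:
  (4 − 1)² + (-3 − -2)² = 10
  (-3 − 1)² + (0 − -2)² = 20
  (3 − 1)² + (3 − -2)² = 29
  (-4 − 1)² + (2 − -2)² = 41
Minimum is attained by (4, -3), so q lies in its Voronoi cell.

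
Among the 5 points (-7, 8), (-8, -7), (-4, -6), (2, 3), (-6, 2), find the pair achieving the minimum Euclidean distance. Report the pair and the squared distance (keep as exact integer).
Pair = ((-8, -7), (-4, -6)); squared distance = 17

Compute all C(5, 2) = 10 pairwise squared distances (x_i − x_j)² + (y_i − y_j)². The minimum is 17, attained by the pair ((-8, -7), (-4, -6)).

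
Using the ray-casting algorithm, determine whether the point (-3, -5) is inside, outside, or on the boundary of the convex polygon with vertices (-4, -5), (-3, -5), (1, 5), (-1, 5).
The point (-3, -5) lies on the polygon boundary

Boundary check: the query satisfies the collinearity and bounding-box conditions for some polygon edge, so it lies exactly on the boundary.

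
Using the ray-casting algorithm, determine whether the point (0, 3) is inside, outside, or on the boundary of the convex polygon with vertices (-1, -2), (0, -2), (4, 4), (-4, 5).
The point (0, 3) lies strictly inside the polygon

Cast a horizontal ray to the right from the query point and count how many polygon edges it crosses (each edge strictly once or zero times, handled with the usual half-open convention). 
Parity of crossings → odd ⇒ inside.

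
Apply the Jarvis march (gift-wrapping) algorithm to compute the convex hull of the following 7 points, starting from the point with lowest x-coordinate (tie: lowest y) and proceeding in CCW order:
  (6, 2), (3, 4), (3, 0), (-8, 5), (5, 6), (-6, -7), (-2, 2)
Hull (CCW) = [(-8, 5), (-6, -7), (6, 2), (5, 6)]

Jarvis march: at each step, from the current hull vertex p, select the next vertex q as the point such that every other point lies strictly to the left of (or on) the directed line p → q. (Equivalently: for every other point r, the cross product (q − p) × (r − p) ≥ 0.)
Starting point (lowest x, tie lowest y): (-8, 5). Wrap until returning to start. Resulting hull: (-8, 5), (-6, -7), (6, 2), (5, 6).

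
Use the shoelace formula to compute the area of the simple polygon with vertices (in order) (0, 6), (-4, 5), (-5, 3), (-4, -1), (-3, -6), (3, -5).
Area = 63

Shoelace formula: Area = (1/2) |Σ_i (x_i · y_{i+1} − x_{i+1} · y_i)| (indices mod n). Compute each cross term:
  (0)(5) − (-4)(6) = 24
  (-4)(3) − (-5)(5) = 13
  (-5)(-1) − (-4)(3) = 17
  (-4)(-6) − (-3)(-1) = 21
  (-3)(-5) − (3)(-6) = 33
  (3)(6) − (0)(-5) = 18
Sum = 126, so (signed) Area = 126/2 = 63, |Area| = 63.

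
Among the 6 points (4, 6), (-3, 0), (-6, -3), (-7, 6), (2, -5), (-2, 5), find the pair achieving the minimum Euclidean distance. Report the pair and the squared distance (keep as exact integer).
Pair = ((-3, 0), (-6, -3)); squared distance = 18

Compute all C(6, 2) = 15 pairwise squared distances (x_i − x_j)² + (y_i − y_j)². The minimum is 18, attained by the pair ((-3, 0), (-6, -3)).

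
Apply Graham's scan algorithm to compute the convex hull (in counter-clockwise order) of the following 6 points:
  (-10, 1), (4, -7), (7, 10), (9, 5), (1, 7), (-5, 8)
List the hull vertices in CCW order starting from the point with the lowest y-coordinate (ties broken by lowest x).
Hull (CCW) = [(4, -7), (9, 5), (7, 10), (-5, 8), (-10, 1)]

Graham scan procedure:
  1. Find the pivot p₀ = point with lowest y (tie → lowest x): (4, -7).
  2. Sort the remaining points by polar angle around p₀.
  3. Walk through sorted points, maintaining a stack; pop the top while the last three entries make a non-left turn (cross product ≤ 0).
  4. Final stack is the convex hull in CCW order: (4, -7), (9, 5), (7, 10), (-5, 8), (-10, 1).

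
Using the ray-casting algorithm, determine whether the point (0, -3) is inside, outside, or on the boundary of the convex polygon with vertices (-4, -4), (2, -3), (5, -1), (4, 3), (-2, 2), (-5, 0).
The point (0, -3) lies strictly inside the polygon

Cast a horizontal ray to the right from the query point and count how many polygon edges it crosses (each edge strictly once or zero times, handled with the usual half-open convention). 
Parity of crossings → odd ⇒ inside.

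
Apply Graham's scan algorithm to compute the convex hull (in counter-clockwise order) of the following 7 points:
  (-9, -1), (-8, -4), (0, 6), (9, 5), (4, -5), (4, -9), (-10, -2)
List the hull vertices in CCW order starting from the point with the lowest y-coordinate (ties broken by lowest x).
Hull (CCW) = [(4, -9), (9, 5), (0, 6), (-9, -1), (-10, -2), (-8, -4)]

Graham scan procedure:
  1. Find the pivot p₀ = point with lowest y (tie → lowest x): (4, -9).
  2. Sort the remaining points by polar angle around p₀.
  3. Walk through sorted points, maintaining a stack; pop the top while the last three entries make a non-left turn (cross product ≤ 0).
  4. Final stack is the convex hull in CCW order: (4, -9), (9, 5), (0, 6), (-9, -1), (-10, -2), (-8, -4).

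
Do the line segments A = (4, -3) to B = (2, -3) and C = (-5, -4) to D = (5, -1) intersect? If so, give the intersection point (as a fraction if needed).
No (intersection of containing lines falls outside at least one segment)

Parametrize and solve: t = 17/6, s = 1/3. At least one of these is outside [0, 1], so the segments do not intersect.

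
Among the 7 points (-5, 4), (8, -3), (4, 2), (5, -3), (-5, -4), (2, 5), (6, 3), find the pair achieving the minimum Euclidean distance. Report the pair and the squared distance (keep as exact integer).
Pair = ((4, 2), (6, 3)); squared distance = 5

Compute all C(7, 2) = 21 pairwise squared distances (x_i − x_j)² + (y_i − y_j)². The minimum is 5, attained by the pair ((4, 2), (6, 3)).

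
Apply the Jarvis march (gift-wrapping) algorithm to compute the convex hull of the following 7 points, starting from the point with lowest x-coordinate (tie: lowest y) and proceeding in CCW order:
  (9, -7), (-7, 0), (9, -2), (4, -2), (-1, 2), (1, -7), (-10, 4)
Hull (CCW) = [(-10, 4), (-7, 0), (1, -7), (9, -7), (9, -2), (-1, 2)]

Jarvis march: at each step, from the current hull vertex p, select the next vertex q as the point such that every other point lies strictly to the left of (or on) the directed line p → q. (Equivalently: for every other point r, the cross product (q − p) × (r − p) ≥ 0.)
Starting point (lowest x, tie lowest y): (-10, 4). Wrap until returning to start. Resulting hull: (-10, 4), (-7, 0), (1, -7), (9, -7), (9, -2), (-1, 2).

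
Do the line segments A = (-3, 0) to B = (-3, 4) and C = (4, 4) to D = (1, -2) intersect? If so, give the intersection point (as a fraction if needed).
No (intersection of containing lines falls outside at least one segment)

Parametrize and solve: t = -5/2, s = 7/3. At least one of these is outside [0, 1], so the segments do not intersect.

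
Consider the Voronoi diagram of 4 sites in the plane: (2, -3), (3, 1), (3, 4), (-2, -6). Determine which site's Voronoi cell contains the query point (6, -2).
Nearest site = (2, -3)

The Voronoi cell of site s contains exactly those query points closer to s than to any other site. Compute squared distances from q = (6, -2) to each site:
  (2 − 6)² + (-3 − -2)² = 17
  (3 − 6)² + (1 − -2)² = 18
  (3 − 6)² + (4 − -2)² = 45
  (-2 − 6)² + (-6 − -2)² = 80
Minimum is attained by (2, -3), so q lies in its Voronoi cell.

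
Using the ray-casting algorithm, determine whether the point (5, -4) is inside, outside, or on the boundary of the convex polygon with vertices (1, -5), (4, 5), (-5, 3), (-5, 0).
The point (5, -4) lies strictly outside the polygon

Cast a horizontal ray to the right from the query point and count how many polygon edges it crosses (each edge strictly once or zero times, handled with the usual half-open convention). 
Parity of crossings → even ⇒ outside.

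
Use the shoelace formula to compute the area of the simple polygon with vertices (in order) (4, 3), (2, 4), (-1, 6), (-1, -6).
Area = 59/2

Shoelace formula: Area = (1/2) |Σ_i (x_i · y_{i+1} − x_{i+1} · y_i)| (indices mod n). Compute each cross term:
  (4)(4) − (2)(3) = 10
  (2)(6) − (-1)(4) = 16
  (-1)(-6) − (-1)(6) = 12
  (-1)(3) − (4)(-6) = 21
Sum = 59, so (signed) Area = 59/2 = 59/2, |Area| = 59/2.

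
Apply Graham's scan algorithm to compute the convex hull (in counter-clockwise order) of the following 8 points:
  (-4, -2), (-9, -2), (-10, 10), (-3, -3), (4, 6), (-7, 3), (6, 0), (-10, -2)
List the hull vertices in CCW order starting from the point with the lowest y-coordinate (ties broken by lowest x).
Hull (CCW) = [(-3, -3), (6, 0), (4, 6), (-10, 10), (-10, -2)]

Graham scan procedure:
  1. Find the pivot p₀ = point with lowest y (tie → lowest x): (-3, -3).
  2. Sort the remaining points by polar angle around p₀.
  3. Walk through sorted points, maintaining a stack; pop the top while the last three entries make a non-left turn (cross product ≤ 0).
  4. Final stack is the convex hull in CCW order: (-3, -3), (6, 0), (4, 6), (-10, 10), (-10, -2).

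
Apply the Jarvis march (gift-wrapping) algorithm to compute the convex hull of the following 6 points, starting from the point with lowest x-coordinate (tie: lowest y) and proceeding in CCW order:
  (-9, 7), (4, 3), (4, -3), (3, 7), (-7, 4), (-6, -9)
Hull (CCW) = [(-9, 7), (-6, -9), (4, -3), (4, 3), (3, 7)]

Jarvis march: at each step, from the current hull vertex p, select the next vertex q as the point such that every other point lies strictly to the left of (or on) the directed line p → q. (Equivalently: for every other point r, the cross product (q − p) × (r − p) ≥ 0.)
Starting point (lowest x, tie lowest y): (-9, 7). Wrap until returning to start. Resulting hull: (-9, 7), (-6, -9), (4, -3), (4, 3), (3, 7).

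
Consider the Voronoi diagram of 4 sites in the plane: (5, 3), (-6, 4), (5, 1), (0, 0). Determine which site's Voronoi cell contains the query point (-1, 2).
Nearest site = (0, 0)

The Voronoi cell of site s contains exactly those query points closer to s than to any other site. Compute squared distances from q = (-1, 2) to each site:
  (0 − -1)² + (0 − 2)² = 5
  (-6 − -1)² + (4 − 2)² = 29
  (5 − -1)² + (1 − 2)² = 37
  (5 − -1)² + (3 − 2)² = 37
Minimum is attained by (0, 0), so q lies in its Voronoi cell.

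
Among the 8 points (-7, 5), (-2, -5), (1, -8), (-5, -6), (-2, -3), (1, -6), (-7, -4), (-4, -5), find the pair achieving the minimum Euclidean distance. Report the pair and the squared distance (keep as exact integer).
Pair = ((-5, -6), (-4, -5)); squared distance = 2

Compute all C(8, 2) = 28 pairwise squared distances (x_i − x_j)² + (y_i − y_j)². The minimum is 2, attained by the pair ((-5, -6), (-4, -5)).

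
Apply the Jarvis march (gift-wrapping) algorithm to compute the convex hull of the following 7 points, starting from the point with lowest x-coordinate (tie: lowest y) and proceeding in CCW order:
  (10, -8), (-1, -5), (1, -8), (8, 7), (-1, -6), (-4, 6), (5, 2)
Hull (CCW) = [(-4, 6), (-1, -6), (1, -8), (10, -8), (8, 7)]

Jarvis march: at each step, from the current hull vertex p, select the next vertex q as the point such that every other point lies strictly to the left of (or on) the directed line p → q. (Equivalently: for every other point r, the cross product (q − p) × (r − p) ≥ 0.)
Starting point (lowest x, tie lowest y): (-4, 6). Wrap until returning to start. Resulting hull: (-4, 6), (-1, -6), (1, -8), (10, -8), (8, 7).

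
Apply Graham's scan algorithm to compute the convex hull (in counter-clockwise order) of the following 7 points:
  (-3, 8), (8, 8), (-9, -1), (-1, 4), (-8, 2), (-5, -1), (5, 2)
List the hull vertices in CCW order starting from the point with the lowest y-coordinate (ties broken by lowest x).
Hull (CCW) = [(-9, -1), (-5, -1), (5, 2), (8, 8), (-3, 8), (-8, 2)]

Graham scan procedure:
  1. Find the pivot p₀ = point with lowest y (tie → lowest x): (-9, -1).
  2. Sort the remaining points by polar angle around p₀.
  3. Walk through sorted points, maintaining a stack; pop the top while the last three entries make a non-left turn (cross product ≤ 0).
  4. Final stack is the convex hull in CCW order: (-9, -1), (-5, -1), (5, 2), (8, 8), (-3, 8), (-8, 2).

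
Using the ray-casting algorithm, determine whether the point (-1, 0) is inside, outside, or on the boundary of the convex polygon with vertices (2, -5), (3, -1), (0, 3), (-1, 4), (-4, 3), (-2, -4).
The point (-1, 0) lies strictly inside the polygon

Cast a horizontal ray to the right from the query point and count how many polygon edges it crosses (each edge strictly once or zero times, handled with the usual half-open convention). 
Parity of crossings → odd ⇒ inside.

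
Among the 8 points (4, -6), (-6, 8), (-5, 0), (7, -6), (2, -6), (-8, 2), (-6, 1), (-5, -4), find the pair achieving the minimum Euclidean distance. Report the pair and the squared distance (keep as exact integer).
Pair = ((-5, 0), (-6, 1)); squared distance = 2

Compute all C(8, 2) = 28 pairwise squared distances (x_i − x_j)² + (y_i − y_j)². The minimum is 2, attained by the pair ((-5, 0), (-6, 1)).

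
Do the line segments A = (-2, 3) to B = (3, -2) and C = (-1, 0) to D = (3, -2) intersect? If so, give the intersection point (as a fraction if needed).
Yes; intersection at (3, -2) (t = 1 on AB, s = 1 on CD)

Parametrize AB as A + t(B − A) = (-2 + 5 t, 3 + -5 t) and CD as C + s(D − C) = (-1 + 4 s, 0 + -2 s). Solve the linear system for (t, s). Determinant = -10 ≠ 0, so a unique intersection of the containing lines exists. Solution: t = 1, s = 1 — both in [0, 1], so the segments cross. Intersection point: (3, -2).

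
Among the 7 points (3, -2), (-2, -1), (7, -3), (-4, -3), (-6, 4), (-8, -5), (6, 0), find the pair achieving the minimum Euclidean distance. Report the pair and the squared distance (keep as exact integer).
Pair = ((-2, -1), (-4, -3)); squared distance = 8

Compute all C(7, 2) = 21 pairwise squared distances (x_i − x_j)² + (y_i − y_j)². The minimum is 8, attained by the pair ((-2, -1), (-4, -3)).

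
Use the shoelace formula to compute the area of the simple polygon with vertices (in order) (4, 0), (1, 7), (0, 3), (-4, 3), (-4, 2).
Area = 39/2

Shoelace formula: Area = (1/2) |Σ_i (x_i · y_{i+1} − x_{i+1} · y_i)| (indices mod n). Compute each cross term:
  (4)(7) − (1)(0) = 28
  (1)(3) − (0)(7) = 3
  (0)(3) − (-4)(3) = 12
  (-4)(2) − (-4)(3) = 4
  (-4)(0) − (4)(2) = -8
Sum = 39, so (signed) Area = 39/2 = 39/2, |Area| = 39/2.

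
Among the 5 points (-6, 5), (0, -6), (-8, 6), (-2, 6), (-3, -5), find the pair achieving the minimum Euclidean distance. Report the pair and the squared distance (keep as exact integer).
Pair = ((-6, 5), (-8, 6)); squared distance = 5

Compute all C(5, 2) = 10 pairwise squared distances (x_i − x_j)² + (y_i − y_j)². The minimum is 5, attained by the pair ((-6, 5), (-8, 6)).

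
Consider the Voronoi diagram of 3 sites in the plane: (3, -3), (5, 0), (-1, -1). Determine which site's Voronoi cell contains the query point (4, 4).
Nearest site = (5, 0)

The Voronoi cell of site s contains exactly those query points closer to s than to any other site. Compute squared distances from q = (4, 4) to each site:
  (5 − 4)² + (0 − 4)² = 17
  (-1 − 4)² + (-1 − 4)² = 50
  (3 − 4)² + (-3 − 4)² = 50
Minimum is attained by (5, 0), so q lies in its Voronoi cell.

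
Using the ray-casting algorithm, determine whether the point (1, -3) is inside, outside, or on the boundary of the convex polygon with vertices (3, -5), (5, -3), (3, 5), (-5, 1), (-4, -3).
The point (1, -3) lies strictly inside the polygon

Cast a horizontal ray to the right from the query point and count how many polygon edges it crosses (each edge strictly once or zero times, handled with the usual half-open convention). 
Parity of crossings → odd ⇒ inside.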